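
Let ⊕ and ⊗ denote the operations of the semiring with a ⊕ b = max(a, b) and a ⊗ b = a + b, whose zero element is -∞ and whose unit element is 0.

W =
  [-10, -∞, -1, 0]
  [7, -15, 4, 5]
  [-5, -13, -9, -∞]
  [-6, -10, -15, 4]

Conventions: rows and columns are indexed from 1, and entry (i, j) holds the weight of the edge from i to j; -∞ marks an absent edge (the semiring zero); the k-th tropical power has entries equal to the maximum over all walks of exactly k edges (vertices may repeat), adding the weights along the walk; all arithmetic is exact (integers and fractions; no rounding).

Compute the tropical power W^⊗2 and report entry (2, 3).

W^⊗2:
  [-6, -10, -10, 4]
  [-1, -5, 6, 9]
  [-6, -22, -6, -5]
  [-2, -6, -6, 8]
Key observation: the optimum is the walk 2->1->3, with weight 7 + (-1) = 6.
Optimal value attained by: walk 2->1->3.
Answer: (W^⊗2)[2][3] = 6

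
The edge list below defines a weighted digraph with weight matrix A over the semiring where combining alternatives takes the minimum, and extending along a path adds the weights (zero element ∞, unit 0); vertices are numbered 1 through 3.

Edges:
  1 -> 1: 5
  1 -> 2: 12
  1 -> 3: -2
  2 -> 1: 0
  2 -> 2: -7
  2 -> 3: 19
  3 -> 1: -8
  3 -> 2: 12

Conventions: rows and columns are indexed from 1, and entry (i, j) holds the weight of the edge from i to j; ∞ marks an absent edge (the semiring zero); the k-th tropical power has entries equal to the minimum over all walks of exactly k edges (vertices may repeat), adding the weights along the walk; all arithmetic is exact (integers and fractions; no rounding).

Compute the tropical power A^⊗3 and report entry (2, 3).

A^⊗2:
  [-10, 5, 3]
  [-7, -14, -2]
  [-3, 4, -10]
A^⊗3:
  [-5, -2, -12]
  [-14, -21, -9]
  [-18, -3, -5]
Key observation: the optimum is the walk 2->2->1->3, with weight (-7) + 0 + (-2) = -9.
Optimal value attained by: walk 2->2->1->3.
Answer: (A^⊗3)[2][3] = -9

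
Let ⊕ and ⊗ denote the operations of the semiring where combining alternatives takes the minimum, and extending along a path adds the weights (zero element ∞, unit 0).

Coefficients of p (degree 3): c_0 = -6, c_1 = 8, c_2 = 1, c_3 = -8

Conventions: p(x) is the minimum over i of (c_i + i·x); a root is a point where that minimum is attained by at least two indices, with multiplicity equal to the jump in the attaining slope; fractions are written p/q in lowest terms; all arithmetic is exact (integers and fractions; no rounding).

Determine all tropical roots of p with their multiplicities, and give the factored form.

hull edge (i=0, c=-6) to (i=3, c=-8): slope -2/3, span 3
Factored form: p(x) = -8 ⊗ (x ⊕ 2/3) ⊗ (x ⊕ 2/3) ⊗ (x ⊕ 2/3)
Answer: roots = 2/3 (mult 3)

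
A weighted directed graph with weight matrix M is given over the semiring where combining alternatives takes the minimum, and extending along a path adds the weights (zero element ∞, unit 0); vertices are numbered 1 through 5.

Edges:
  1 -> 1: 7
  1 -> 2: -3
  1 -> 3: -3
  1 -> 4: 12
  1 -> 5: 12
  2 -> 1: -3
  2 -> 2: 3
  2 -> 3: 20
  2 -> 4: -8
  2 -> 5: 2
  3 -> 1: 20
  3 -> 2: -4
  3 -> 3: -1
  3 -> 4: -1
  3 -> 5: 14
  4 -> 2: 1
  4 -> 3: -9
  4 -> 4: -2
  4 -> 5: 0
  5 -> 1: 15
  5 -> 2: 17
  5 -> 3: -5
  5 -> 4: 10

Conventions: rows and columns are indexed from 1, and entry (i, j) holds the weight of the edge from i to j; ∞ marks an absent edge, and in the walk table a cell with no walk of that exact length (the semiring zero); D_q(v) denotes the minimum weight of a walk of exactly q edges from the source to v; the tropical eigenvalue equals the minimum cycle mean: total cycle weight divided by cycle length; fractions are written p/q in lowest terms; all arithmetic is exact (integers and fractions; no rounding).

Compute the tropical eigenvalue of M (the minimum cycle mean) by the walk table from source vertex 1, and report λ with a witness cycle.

q=0: [0, ∞, ∞, ∞, ∞]
q=1: [7, -3, -3, 12, 12]
q=2: [-6, -7, -4, -11, -1]
q=3: [-10, -10, -20, -15, -11]
q=4: [-13, -24, -24, -21, -15]
q=5: [-27, -28, -30, -32, -22]
Optimal cycle mean attained by: cycle 2->4->3->2, total (-8) + (-9) + (-4), length 3.
Answer: λ = -7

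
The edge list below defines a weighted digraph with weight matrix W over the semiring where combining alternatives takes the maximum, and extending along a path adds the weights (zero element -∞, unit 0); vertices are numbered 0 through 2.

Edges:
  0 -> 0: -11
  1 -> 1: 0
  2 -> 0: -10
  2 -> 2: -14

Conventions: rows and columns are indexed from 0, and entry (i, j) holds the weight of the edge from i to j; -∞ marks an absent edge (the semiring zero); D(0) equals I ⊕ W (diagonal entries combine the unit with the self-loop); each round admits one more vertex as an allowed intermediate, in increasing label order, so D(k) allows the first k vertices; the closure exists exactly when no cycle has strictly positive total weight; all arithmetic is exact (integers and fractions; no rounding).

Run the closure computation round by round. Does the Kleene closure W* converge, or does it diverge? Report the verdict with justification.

D(0):
  [0, -∞, -∞]
  [-∞, 0, -∞]
  [-10, -∞, 0]
D(1):
  [0, -∞, -∞]
  [-∞, 0, -∞]
  [-10, -∞, 0]
D(2):
  [0, -∞, -∞]
  [-∞, 0, -∞]
  [-10, -∞, 0]
D(3):
  [0, -∞, -∞]
  [-∞, 0, -∞]
  [-10, -∞, 0]
Key observation: every diagonal entry stays at the unit through all rounds, so no improving cycle exists.
Answer: CONVERGES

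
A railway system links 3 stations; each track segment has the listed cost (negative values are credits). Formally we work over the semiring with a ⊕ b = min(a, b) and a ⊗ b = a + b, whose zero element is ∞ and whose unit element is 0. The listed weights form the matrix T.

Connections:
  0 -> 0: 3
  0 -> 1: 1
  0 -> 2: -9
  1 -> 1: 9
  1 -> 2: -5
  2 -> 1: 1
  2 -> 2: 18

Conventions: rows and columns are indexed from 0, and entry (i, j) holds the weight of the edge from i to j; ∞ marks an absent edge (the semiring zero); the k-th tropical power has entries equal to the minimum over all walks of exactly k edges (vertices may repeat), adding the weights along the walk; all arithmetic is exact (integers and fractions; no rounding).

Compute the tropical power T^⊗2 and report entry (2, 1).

T^⊗2:
  [6, -8, -6]
  [∞, -4, 4]
  [∞, 10, -4]
Key observation: the optimum is the walk 2->1->1, with weight 1 + 9 = 10.
Optimal value attained by: walk 2->1->1.
Answer: (T^⊗2)[2][1] = 10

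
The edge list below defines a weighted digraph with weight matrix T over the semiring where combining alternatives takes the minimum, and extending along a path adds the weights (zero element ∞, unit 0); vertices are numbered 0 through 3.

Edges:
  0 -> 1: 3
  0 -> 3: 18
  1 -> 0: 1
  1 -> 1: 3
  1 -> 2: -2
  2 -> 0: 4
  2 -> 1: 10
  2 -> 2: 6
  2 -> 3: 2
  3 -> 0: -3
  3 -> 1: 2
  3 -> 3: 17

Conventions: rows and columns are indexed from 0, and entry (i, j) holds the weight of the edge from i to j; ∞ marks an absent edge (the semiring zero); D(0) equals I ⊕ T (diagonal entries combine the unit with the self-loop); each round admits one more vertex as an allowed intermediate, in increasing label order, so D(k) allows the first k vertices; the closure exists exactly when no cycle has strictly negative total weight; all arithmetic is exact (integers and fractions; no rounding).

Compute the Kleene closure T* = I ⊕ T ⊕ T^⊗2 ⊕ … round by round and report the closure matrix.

D(0):
  [0, 3, ∞, 18]
  [1, 0, -2, ∞]
  [4, 10, 0, 2]
  [-3, 2, ∞, 0]
D(1):
  [0, 3, ∞, 18]
  [1, 0, -2, 19]
  [4, 7, 0, 2]
  [-3, 0, ∞, 0]
D(2):
  [0, 3, 1, 18]
  [1, 0, -2, 19]
  [4, 7, 0, 2]
  [-3, 0, -2, 0]
D(3):
  [0, 3, 1, 3]
  [1, 0, -2, 0]
  [4, 7, 0, 2]
  [-3, 0, -2, 0]
D(4):
  [0, 3, 1, 3]
  [-3, 0, -2, 0]
  [-1, 2, 0, 2]
  [-3, 0, -2, 0]
Answer: T* = [[0, 3, 1, 3], [-3, 0, -2, 0], [-1, 2, 0, 2], [-3, 0, -2, 0]]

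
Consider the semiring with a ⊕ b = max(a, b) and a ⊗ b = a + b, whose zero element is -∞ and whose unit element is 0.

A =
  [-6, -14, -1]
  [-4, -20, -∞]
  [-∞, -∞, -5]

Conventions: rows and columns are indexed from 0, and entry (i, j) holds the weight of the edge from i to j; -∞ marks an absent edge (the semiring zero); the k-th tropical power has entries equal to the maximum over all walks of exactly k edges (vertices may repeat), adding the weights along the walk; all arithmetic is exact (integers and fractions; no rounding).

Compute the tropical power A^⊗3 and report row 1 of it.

A^⊗2:
  [-12, -20, -6]
  [-10, -18, -5]
  [-∞, -∞, -10]
A^⊗3:
  [-18, -26, -11]
  [-16, -24, -10]
  [-∞, -∞, -15]
Answer: row 1 of A^⊗3 = [-16, -24, -10]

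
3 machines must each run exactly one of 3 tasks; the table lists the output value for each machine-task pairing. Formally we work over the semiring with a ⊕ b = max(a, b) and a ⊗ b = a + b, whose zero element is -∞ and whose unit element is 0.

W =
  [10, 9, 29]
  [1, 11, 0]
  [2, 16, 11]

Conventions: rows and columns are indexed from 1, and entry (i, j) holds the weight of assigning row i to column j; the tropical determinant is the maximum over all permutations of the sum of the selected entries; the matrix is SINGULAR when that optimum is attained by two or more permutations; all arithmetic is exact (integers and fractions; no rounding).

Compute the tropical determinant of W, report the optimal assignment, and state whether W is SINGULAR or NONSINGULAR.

σ = (1, 2, 3): 10 + 11 + 11 = 32
σ = (1, 3, 2): 10 + 0 + 16 = 26
σ = (2, 1, 3): 9 + 1 + 11 = 21
σ = (2, 3, 1): 9 + 0 + 2 = 11
σ = (3, 1, 2): 29 + 1 + 16 = 46
σ = (3, 2, 1): 29 + 11 + 2 = 42
Optimal value attained by: σ = (3, 1, 2).
Answer: det⊕(W) = 46; verdict: NONSINGULAR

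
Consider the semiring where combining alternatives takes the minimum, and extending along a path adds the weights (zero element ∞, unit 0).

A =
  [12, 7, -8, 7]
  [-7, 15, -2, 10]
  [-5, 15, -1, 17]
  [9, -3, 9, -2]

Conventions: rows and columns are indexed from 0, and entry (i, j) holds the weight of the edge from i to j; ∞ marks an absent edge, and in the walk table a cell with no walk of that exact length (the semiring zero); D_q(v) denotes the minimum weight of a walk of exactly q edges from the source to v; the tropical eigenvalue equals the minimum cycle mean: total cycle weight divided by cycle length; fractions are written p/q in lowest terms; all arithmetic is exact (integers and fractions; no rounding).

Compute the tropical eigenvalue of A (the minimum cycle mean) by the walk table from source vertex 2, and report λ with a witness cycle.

q=0: [∞, ∞, 0, ∞]
q=1: [-5, 15, -1, 17]
q=2: [-6, 2, -13, 2]
q=3: [-18, -1, -14, 0]
q=4: [-19, -11, -26, -11]
Optimal cycle mean attained by: cycle 0->2->0, total (-8) + (-5), length 2.
Answer: λ = -13/2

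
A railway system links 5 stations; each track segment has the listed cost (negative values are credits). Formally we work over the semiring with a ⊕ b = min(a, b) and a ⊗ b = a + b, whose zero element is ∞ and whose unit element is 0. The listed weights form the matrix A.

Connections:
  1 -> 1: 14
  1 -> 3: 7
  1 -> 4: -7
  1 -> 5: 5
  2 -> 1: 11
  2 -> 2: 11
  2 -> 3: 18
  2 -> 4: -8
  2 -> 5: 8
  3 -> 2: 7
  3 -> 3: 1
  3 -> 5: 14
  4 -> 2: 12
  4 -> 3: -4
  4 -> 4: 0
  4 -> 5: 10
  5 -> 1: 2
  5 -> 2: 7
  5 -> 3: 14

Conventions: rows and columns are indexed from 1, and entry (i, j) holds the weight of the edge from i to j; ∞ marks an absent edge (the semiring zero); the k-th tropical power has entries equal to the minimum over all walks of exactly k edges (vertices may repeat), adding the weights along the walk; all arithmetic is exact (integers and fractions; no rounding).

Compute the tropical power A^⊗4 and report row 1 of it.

A^⊗2:
  [7, 5, -11, -7, 3]
  [10, 4, -12, -8, 2]
  [16, 8, 2, -1, 15]
  [12, 3, -4, 0, 10]
  [16, 18, 9, -5, 7]
A^⊗3:
  [5, -4, -11, -7, 3]
  [4, -5, -12, -8, 2]
  [17, 9, -5, -1, 9]
  [12, 3, -4, -5, 10]
  [9, 7, -9, -5, 5]
A^⊗4:
  [5, -4, -11, -12, 3]
  [4, -5, -12, -13, 2]
  [11, 2, -5, -1, 9]
  [12, 3, -9, -5, 5]
  [7, -2, -9, -5, 5]
Answer: row 1 of A^⊗4 = [5, -4, -11, -12, 3]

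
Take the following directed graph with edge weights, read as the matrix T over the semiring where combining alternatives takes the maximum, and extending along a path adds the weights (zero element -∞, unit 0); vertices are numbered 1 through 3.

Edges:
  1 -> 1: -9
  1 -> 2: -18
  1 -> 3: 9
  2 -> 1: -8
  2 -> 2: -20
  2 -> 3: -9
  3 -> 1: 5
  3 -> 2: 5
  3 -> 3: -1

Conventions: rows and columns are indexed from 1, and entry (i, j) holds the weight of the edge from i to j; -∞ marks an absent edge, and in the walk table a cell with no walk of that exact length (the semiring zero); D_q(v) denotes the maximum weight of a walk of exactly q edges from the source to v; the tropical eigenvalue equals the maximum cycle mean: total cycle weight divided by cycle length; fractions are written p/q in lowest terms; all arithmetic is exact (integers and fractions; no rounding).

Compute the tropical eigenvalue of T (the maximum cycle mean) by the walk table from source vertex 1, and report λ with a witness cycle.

q=0: [0, -∞, -∞]
q=1: [-9, -18, 9]
q=2: [14, 14, 8]
q=3: [13, 13, 23]
Optimal cycle mean attained by: cycle 1->3->1, total 9 + 5, length 2.
Answer: λ = 7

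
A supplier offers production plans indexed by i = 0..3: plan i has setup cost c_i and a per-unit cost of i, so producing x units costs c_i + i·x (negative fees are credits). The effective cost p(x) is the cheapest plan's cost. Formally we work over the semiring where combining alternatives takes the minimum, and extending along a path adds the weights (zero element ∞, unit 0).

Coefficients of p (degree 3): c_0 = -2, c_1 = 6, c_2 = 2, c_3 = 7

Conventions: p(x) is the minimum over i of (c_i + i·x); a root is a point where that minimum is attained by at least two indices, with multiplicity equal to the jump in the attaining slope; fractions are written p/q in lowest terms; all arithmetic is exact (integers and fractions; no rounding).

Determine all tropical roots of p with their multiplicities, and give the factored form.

hull edge (i=0, c=-2) to (i=2, c=2): slope 2, span 2
hull edge (i=2, c=2) to (i=3, c=7): slope 5, span 1
Factored form: p(x) = 7 ⊗ (x ⊕ (-5)) ⊗ (x ⊕ (-2)) ⊗ (x ⊕ (-2))
Answer: roots = -5 (mult 1), -2 (mult 2)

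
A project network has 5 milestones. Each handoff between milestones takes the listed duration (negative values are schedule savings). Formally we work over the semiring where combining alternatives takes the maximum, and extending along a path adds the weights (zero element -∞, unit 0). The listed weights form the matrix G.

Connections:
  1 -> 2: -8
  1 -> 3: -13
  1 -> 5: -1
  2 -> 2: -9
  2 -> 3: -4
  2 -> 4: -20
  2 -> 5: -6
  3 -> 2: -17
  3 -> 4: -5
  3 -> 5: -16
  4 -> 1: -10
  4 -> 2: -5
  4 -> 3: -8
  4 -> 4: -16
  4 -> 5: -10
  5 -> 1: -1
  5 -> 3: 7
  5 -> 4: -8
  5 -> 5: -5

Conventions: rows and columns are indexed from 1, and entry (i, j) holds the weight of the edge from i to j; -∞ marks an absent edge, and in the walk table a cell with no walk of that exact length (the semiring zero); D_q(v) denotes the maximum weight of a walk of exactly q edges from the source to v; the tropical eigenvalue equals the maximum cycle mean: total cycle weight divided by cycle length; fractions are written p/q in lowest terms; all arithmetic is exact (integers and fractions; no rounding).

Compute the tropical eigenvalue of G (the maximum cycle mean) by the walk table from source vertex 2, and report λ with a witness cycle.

q=0: [-∞, 0, -∞, -∞, -∞]
q=1: [-∞, -9, -4, -20, -6]
q=2: [-7, -18, 1, -9, -11]
q=3: [-12, -14, -4, -4, -8]
q=4: [-9, -9, -1, -9, -13]
q=5: [-14, -14, -6, -6, -10]
Optimal cycle mean attained by: cycle 1->5->1, total (-1) + (-1), length 2.
Answer: λ = -1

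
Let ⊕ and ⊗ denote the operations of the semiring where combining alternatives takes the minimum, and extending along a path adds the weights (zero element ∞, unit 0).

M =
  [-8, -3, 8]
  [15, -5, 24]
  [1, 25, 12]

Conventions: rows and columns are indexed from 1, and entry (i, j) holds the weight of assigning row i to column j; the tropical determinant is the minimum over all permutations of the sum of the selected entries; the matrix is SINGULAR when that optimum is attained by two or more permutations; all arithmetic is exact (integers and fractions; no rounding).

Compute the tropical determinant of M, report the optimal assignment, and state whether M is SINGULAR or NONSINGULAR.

σ = (1, 2, 3): (-8) + (-5) + 12 = -1
σ = (1, 3, 2): (-8) + 24 + 25 = 41
σ = (2, 1, 3): (-3) + 15 + 12 = 24
σ = (2, 3, 1): (-3) + 24 + 1 = 22
σ = (3, 1, 2): 8 + 15 + 25 = 48
σ = (3, 2, 1): 8 + (-5) + 1 = 4
Optimal value attained by: σ = (1, 2, 3).
Answer: det⊕(M) = -1; verdict: NONSINGULAR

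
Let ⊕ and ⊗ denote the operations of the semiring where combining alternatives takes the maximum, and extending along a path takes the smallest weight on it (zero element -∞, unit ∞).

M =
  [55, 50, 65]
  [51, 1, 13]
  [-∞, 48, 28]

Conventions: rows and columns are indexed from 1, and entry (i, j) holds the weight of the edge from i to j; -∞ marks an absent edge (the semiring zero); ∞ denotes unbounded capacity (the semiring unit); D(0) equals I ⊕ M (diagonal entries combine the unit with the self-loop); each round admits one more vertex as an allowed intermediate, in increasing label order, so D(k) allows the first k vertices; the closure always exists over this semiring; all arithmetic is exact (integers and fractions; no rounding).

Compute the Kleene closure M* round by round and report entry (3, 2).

D(0):
  [∞, 50, 65]
  [51, ∞, 13]
  [-∞, 48, ∞]
D(1):
  [∞, 50, 65]
  [51, ∞, 51]
  [-∞, 48, ∞]
D(2):
  [∞, 50, 65]
  [51, ∞, 51]
  [48, 48, ∞]
D(3):
  [∞, 50, 65]
  [51, ∞, 51]
  [48, 48, ∞]
Answer: M*[3][2] = 48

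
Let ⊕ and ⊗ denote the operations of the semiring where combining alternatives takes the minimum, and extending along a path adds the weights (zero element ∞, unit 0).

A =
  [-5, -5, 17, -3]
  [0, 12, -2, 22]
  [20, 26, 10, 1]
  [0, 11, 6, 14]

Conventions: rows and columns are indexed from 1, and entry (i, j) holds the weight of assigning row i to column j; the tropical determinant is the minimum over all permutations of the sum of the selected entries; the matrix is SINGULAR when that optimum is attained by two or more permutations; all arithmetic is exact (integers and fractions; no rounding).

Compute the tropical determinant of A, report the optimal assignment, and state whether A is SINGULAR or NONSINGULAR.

σ = (1, 2, 3, 4): (-5) + 12 + 10 + 14 = 31
σ = (1, 2, 4, 3): (-5) + 12 + 1 + 6 = 14
σ = (1, 3, 2, 4): (-5) + (-2) + 26 + 14 = 33
σ = (1, 3, 4, 2): (-5) + (-2) + 1 + 11 = 5
σ = (1, 4, 2, 3): (-5) + 22 + 26 + 6 = 49
σ = (1, 4, 3, 2): (-5) + 22 + 10 + 11 = 38
σ = (2, 1, 3, 4): (-5) + 0 + 10 + 14 = 19
σ = (2, 1, 4, 3): (-5) + 0 + 1 + 6 = 2
σ = (2, 3, 1, 4): (-5) + (-2) + 20 + 14 = 27
σ = (2, 3, 4, 1): (-5) + (-2) + 1 + 0 = -6
σ = (2, 4, 1, 3): (-5) + 22 + 20 + 6 = 43
σ = (2, 4, 3, 1): (-5) + 22 + 10 + 0 = 27
σ = (3, 1, 2, 4): 17 + 0 + 26 + 14 = 57
σ = (3, 1, 4, 2): 17 + 0 + 1 + 11 = 29
σ = (3, 2, 1, 4): 17 + 12 + 20 + 14 = 63
σ = (3, 2, 4, 1): 17 + 12 + 1 + 0 = 30
σ = (3, 4, 1, 2): 17 + 22 + 20 + 11 = 70
σ = (3, 4, 2, 1): 17 + 22 + 26 + 0 = 65
σ = (4, 1, 2, 3): (-3) + 0 + 26 + 6 = 29
σ = (4, 1, 3, 2): (-3) + 0 + 10 + 11 = 18
σ = (4, 2, 1, 3): (-3) + 12 + 20 + 6 = 35
σ = (4, 2, 3, 1): (-3) + 12 + 10 + 0 = 19
σ = (4, 3, 1, 2): (-3) + (-2) + 20 + 11 = 26
σ = (4, 3, 2, 1): (-3) + (-2) + 26 + 0 = 21
Optimal value attained by: σ = (2, 3, 4, 1).
Answer: det⊕(A) = -6; verdict: NONSINGULAR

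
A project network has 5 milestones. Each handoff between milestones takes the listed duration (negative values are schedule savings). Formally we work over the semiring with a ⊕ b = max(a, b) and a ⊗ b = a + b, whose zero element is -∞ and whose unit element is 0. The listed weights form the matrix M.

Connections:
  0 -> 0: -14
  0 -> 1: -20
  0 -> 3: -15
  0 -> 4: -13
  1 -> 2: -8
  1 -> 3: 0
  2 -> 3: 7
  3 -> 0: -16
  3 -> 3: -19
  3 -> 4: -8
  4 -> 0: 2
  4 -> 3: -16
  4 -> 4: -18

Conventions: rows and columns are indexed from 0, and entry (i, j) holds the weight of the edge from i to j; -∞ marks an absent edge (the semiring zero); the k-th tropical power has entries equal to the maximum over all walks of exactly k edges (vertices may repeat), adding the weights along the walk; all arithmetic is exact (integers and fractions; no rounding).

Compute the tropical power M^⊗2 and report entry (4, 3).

M^⊗2:
  [-11, -34, -28, -20, -23]
  [-16, -∞, -∞, -1, -8]
  [-9, -∞, -∞, -12, -1]
  [-6, -36, -∞, -24, -26]
  [-12, -18, -∞, -13, -11]
Key observation: the optimum is the walk 4->0->3, with weight 2 + (-15) = -13.
Optimal value attained by: walk 4->0->3.
Answer: (M^⊗2)[4][3] = -13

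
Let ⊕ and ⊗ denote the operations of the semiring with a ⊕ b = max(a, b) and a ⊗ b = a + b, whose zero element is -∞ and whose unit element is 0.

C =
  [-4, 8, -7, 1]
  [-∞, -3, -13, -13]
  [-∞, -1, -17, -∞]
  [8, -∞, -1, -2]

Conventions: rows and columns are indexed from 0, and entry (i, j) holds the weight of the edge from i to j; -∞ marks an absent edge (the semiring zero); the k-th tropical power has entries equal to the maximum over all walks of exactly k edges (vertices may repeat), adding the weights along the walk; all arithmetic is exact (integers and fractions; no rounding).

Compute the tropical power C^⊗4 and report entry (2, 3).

C^⊗2:
  [9, 5, 0, -1]
  [-5, -6, -14, -15]
  [-∞, -4, -14, -14]
  [6, 16, 1, 9]
C^⊗3:
  [7, 17, 2, 10]
  [-7, 3, -12, -4]
  [-6, -7, -15, -16]
  [17, 14, 8, 7]
C^⊗4:
  [18, 15, 9, 8]
  [4, 1, -5, -6]
  [-8, 2, -13, -5]
  [15, 25, 10, 18]
Key observation: the optimum is the walk 2->1->3->0->3, with weight (-1) + (-13) + 8 + 1 = -5.
Optimal value attained by: walk 2->1->3->0->3.
Answer: (C^⊗4)[2][3] = -5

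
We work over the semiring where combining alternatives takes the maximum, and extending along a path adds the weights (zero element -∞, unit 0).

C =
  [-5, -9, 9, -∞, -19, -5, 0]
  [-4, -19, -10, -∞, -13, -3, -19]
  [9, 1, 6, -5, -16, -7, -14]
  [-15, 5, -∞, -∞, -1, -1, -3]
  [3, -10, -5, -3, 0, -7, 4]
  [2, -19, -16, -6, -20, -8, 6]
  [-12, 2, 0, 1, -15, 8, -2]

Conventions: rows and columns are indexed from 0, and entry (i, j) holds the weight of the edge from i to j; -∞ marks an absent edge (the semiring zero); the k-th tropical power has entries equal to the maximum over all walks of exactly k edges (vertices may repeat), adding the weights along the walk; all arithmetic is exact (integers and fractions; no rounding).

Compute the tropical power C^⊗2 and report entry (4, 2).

C^⊗2:
  [18, 10, 15, 4, -7, 8, 1]
  [-1, -9, 5, -9, -13, -9, 3]
  [15, 7, 18, 1, -6, 4, 9]
  [2, -1, -3, -2, -1, 5, 5]
  [4, 6, 12, 5, 0, 12, 4]
  [-3, 8, 11, 7, -7, 14, 4]
  [10, 6, 6, 2, 0, 6, 14]
Key observation: the optimum is the walk 4->0->2, with weight 3 + 9 = 12.
Optimal value attained by: walk 4->0->2.
Answer: (C^⊗2)[4][2] = 12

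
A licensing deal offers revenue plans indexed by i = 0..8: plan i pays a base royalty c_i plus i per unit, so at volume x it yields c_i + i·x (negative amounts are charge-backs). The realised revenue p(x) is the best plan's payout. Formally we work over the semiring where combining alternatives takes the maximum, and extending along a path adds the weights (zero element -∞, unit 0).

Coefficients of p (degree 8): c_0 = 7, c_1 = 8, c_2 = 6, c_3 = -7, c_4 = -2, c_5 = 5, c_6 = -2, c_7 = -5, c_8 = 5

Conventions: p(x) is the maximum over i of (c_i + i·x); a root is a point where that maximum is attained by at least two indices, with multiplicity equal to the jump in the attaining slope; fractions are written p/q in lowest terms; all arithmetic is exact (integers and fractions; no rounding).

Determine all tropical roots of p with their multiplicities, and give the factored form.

hull edge (i=0, c=7) to (i=1, c=8): slope 1, span 1
hull edge (i=1, c=8) to (i=8, c=5): slope -3/7, span 7
Factored form: p(x) = 5 ⊗ (x ⊕ (-1)) ⊗ (x ⊕ 3/7) ⊗ (x ⊕ 3/7) ⊗ (x ⊕ 3/7) ⊗ (x ⊕ 3/7) ⊗ (x ⊕ 3/7) ⊗ (x ⊕ 3/7) ⊗ (x ⊕ 3/7)
Answer: roots = -1 (mult 1), 3/7 (mult 7)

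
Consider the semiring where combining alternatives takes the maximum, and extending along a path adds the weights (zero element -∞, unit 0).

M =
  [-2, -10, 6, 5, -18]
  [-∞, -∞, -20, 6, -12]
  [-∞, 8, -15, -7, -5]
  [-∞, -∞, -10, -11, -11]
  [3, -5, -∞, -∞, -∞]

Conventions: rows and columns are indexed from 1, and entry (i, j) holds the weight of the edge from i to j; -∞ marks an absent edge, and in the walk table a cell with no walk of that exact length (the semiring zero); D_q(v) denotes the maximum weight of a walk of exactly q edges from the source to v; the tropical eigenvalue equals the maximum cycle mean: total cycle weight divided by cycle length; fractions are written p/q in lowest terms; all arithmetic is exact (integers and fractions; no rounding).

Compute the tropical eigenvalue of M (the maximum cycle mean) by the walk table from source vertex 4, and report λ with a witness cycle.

q=0: [-∞, -∞, -∞, 0, -∞]
q=1: [-∞, -∞, -10, -11, -11]
q=2: [-8, -2, -21, -17, -15]
q=3: [-10, -13, -2, 4, -14]
q=4: [-11, 6, -4, -5, -7]
q=5: [-4, 4, -5, 12, -6]
Optimal cycle mean attained by: cycle 1->3->2->4->5->1, total 6 + 8 + 6 + (-11) + 3, length 5.
Answer: λ = 12/5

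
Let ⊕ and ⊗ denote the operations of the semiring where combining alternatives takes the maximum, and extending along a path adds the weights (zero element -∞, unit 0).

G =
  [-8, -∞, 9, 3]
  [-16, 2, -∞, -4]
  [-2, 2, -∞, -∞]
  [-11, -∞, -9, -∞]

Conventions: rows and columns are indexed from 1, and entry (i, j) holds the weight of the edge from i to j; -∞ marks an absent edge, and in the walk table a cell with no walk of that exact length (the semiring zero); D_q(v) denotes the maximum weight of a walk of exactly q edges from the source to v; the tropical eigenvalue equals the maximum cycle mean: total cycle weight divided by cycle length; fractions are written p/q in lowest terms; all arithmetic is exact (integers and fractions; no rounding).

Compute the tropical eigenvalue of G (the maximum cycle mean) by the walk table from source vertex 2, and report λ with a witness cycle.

q=0: [-∞, 0, -∞, -∞]
q=1: [-16, 2, -∞, -4]
q=2: [-14, 4, -7, -2]
q=3: [-9, 6, -5, 0]
q=4: [-7, 8, 0, 2]
Optimal cycle mean attained by: cycle 1->3->1, total 9 + (-2), length 2.
Answer: λ = 7/2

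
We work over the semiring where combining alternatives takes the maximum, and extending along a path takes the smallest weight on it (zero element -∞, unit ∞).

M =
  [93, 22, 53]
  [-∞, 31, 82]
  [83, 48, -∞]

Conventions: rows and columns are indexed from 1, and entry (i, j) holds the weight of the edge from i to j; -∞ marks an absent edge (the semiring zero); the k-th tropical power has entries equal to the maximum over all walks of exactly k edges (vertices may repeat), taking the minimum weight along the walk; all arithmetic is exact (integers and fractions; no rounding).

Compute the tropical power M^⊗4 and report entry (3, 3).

M^⊗2:
  [93, 48, 53]
  [82, 48, 31]
  [83, 31, 53]
M^⊗3:
  [93, 48, 53]
  [82, 31, 53]
  [83, 48, 53]
M^⊗4:
  [93, 48, 53]
  [82, 48, 53]
  [83, 48, 53]
Key observation: the optimum is the walk 3->1->1->1->3, with weight 83 min 93 min 93 min 53 = 53.
Optimal value attained by: walk 3->1->1->1->3.
Answer: (M^⊗4)[3][3] = 53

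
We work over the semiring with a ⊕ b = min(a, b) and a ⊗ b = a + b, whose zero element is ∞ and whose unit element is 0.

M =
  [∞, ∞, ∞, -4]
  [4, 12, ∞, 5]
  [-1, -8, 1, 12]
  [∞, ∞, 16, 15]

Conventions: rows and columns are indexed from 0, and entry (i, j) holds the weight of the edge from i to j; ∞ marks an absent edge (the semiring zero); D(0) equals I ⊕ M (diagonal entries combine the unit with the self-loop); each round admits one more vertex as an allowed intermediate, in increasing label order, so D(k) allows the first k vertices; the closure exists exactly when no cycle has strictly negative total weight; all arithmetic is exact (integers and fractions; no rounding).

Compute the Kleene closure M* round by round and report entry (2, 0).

D(0):
  [0, ∞, ∞, -4]
  [4, 0, ∞, 5]
  [-1, -8, 0, 12]
  [∞, ∞, 16, 0]
D(1):
  [0, ∞, ∞, -4]
  [4, 0, ∞, 0]
  [-1, -8, 0, -5]
  [∞, ∞, 16, 0]
D(2):
  [0, ∞, ∞, -4]
  [4, 0, ∞, 0]
  [-4, -8, 0, -8]
  [∞, ∞, 16, 0]
D(3):
  [0, ∞, ∞, -4]
  [4, 0, ∞, 0]
  [-4, -8, 0, -8]
  [12, 8, 16, 0]
D(4):
  [0, 4, 12, -4]
  [4, 0, 16, 0]
  [-4, -8, 0, -8]
  [12, 8, 16, 0]
Answer: M*[2][0] = -4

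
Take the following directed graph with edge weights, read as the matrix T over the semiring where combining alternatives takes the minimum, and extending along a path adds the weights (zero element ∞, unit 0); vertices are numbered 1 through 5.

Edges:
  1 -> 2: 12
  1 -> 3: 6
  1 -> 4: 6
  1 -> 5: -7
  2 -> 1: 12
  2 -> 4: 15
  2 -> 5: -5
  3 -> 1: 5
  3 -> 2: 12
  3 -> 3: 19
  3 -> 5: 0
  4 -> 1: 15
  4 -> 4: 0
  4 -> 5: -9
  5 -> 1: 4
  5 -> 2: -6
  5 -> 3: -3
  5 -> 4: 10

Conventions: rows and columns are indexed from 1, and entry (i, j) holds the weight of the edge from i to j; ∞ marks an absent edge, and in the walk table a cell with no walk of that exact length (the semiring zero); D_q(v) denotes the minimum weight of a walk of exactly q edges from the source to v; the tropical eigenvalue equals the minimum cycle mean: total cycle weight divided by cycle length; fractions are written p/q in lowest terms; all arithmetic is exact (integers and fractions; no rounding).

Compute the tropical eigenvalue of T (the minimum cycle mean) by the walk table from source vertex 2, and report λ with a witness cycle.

q=0: [∞, 0, ∞, ∞, ∞]
q=1: [12, ∞, ∞, 15, -5]
q=2: [-1, -11, -8, 5, 5]
q=3: [-3, -1, 2, 4, -16]
q=4: [-12, -22, -19, -6, -10]
q=5: [-14, -16, -13, -7, -27]
Optimal cycle mean attained by: cycle 2->5->2, total (-5) + (-6), length 2.
Answer: λ = -11/2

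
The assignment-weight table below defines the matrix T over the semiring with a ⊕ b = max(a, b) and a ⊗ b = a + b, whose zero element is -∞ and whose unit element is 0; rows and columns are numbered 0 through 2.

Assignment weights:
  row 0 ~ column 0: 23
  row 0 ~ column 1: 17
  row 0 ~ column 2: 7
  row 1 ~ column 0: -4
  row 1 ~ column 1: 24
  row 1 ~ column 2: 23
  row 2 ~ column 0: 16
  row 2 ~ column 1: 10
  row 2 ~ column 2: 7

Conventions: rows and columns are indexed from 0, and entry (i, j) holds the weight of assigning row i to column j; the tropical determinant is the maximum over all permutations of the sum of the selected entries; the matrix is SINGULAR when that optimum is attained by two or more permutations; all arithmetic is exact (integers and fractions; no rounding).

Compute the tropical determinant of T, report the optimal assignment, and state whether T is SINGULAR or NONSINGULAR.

σ = (0, 1, 2): 23 + 24 + 7 = 54
σ = (0, 2, 1): 23 + 23 + 10 = 56
σ = (1, 0, 2): 17 + (-4) + 7 = 20
σ = (1, 2, 0): 17 + 23 + 16 = 56
σ = (2, 0, 1): 7 + (-4) + 10 = 13
σ = (2, 1, 0): 7 + 24 + 16 = 47
Optimal value attained by: σ = (0, 2, 1).
Answer: det⊕(T) = 56; verdict: SINGULAR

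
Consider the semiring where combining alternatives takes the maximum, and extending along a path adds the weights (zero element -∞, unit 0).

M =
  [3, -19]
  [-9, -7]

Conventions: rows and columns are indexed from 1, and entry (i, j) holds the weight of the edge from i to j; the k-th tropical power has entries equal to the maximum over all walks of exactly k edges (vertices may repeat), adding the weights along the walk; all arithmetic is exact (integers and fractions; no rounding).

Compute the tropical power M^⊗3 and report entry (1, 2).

M^⊗2:
  [6, -16]
  [-6, -14]
M^⊗3:
  [9, -13]
  [-3, -21]
Key observation: the optimum is the walk 1->1->1->2, with weight 3 + 3 + (-19) = -13.
Optimal value attained by: walk 1->1->1->2.
Answer: (M^⊗3)[1][2] = -13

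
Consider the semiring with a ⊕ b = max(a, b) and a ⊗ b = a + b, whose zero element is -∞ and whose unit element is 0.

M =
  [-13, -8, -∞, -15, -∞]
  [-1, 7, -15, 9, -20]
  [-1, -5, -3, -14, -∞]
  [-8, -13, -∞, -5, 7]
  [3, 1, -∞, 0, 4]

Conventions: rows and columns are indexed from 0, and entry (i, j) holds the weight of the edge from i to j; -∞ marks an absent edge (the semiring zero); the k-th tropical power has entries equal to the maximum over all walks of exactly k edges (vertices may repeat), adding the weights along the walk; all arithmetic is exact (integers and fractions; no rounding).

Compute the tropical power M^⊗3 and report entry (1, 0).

M^⊗2:
  [-9, -1, -23, 1, -8]
  [6, 14, -8, 16, 16]
  [-4, 2, -6, 4, -7]
  [10, 8, -28, 7, 11]
  [7, 8, -14, 10, 8]
M^⊗3:
  [-2, 6, -16, 8, 8]
  [19, 21, -1, 23, 23]
  [1, 9, -9, 11, 11]
  [14, 15, -7, 17, 15]
  [11, 15, -7, 17, 17]
Key observation: the optimum is the walk 1->3->4->0, with weight 9 + 7 + 3 = 19.
Optimal value attained by: walk 1->3->4->0.
Answer: (M^⊗3)[1][0] = 19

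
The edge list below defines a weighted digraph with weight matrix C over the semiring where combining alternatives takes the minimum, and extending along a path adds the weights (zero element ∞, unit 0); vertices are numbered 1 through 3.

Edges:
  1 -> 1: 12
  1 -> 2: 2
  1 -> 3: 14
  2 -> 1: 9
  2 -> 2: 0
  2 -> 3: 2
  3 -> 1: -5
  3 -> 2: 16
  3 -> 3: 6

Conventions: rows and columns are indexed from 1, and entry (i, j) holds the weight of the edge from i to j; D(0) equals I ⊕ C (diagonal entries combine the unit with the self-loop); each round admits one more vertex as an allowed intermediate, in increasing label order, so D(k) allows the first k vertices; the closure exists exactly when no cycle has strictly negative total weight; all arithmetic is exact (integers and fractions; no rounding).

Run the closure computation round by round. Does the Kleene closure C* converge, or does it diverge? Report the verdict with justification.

D(0):
  [0, 2, 14]
  [9, 0, 2]
  [-5, 16, 0]
D(1):
  [0, 2, 14]
  [9, 0, 2]
  [-5, -3, 0]
Detection: at round 2, diagonal entry (3, 3) turns strictly negative.
Key observation: the cycle 3->1->2->3 has total weight (-5) + 2 + 2, which is strictly negative.
Answer: DIVERGES — negative cycle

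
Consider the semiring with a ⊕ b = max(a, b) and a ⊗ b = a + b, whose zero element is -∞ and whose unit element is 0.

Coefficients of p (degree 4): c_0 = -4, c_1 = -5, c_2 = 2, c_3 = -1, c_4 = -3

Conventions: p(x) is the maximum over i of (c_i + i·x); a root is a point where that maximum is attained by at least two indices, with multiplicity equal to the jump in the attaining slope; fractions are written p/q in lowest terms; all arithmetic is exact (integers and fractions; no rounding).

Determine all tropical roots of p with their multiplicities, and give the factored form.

hull edge (i=0, c=-4) to (i=2, c=2): slope 3, span 2
hull edge (i=2, c=2) to (i=4, c=-3): slope -5/2, span 2
Factored form: p(x) = -3 ⊗ (x ⊕ (-3)) ⊗ (x ⊕ (-3)) ⊗ (x ⊕ 5/2) ⊗ (x ⊕ 5/2)
Answer: roots = -3 (mult 2), 5/2 (mult 2)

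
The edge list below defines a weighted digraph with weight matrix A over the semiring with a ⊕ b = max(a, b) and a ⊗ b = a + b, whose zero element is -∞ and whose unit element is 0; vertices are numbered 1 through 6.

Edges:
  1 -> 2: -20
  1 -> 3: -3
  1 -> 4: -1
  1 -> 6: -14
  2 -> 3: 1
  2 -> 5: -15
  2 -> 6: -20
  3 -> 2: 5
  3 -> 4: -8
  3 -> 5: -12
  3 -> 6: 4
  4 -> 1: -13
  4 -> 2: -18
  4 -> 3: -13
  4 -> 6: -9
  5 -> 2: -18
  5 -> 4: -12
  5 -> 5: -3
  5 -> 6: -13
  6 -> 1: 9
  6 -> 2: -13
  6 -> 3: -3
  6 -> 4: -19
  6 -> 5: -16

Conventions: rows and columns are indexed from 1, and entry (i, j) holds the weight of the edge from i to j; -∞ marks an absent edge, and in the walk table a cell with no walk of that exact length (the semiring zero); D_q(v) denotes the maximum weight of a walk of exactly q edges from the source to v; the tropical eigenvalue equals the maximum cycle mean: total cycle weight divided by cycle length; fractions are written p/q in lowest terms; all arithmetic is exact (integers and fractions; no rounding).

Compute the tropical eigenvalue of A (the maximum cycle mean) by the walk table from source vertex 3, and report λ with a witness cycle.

q=0: [-∞, -∞, 0, -∞, -∞, -∞]
q=1: [-∞, 5, -∞, -8, -12, 4]
q=2: [13, -9, 6, -15, -10, -15]
q=3: [-6, 11, 10, 12, -6, 10]
q=4: [19, 15, 12, 2, -2, 14]
q=5: [23, 17, 16, 18, 0, 16]
q=6: [25, 21, 20, 22, 4, 20]
Optimal cycle mean attained by: cycle 1->3->6->1, total (-3) + 4 + 9, length 3.
Answer: λ = 10/3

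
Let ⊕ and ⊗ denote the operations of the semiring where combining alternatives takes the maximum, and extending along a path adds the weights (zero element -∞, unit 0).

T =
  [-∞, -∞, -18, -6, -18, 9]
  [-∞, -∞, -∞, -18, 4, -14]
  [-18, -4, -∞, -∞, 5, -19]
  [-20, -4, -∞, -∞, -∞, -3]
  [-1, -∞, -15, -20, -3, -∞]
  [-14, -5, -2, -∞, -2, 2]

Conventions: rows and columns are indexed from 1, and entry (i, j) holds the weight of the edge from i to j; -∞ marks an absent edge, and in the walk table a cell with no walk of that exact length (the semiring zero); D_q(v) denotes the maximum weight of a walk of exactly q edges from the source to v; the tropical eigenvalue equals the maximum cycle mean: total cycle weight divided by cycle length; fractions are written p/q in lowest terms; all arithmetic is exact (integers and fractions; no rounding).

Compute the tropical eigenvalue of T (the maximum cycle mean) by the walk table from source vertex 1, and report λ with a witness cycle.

q=0: [0, -∞, -∞, -∞, -∞, -∞]
q=1: [-∞, -∞, -18, -6, -18, 9]
q=2: [-5, 4, 7, -38, 7, 11]
q=3: [6, 6, 9, -11, 12, 13]
q=4: [11, 8, 11, 0, 14, 15]
q=5: [13, 10, 13, 5, 16, 20]
q=6: [15, 15, 18, 7, 18, 22]
Optimal cycle mean attained by: cycle 1->6->3->5->1, total 9 + (-2) + 5 + (-1), length 4.
Answer: λ = 11/4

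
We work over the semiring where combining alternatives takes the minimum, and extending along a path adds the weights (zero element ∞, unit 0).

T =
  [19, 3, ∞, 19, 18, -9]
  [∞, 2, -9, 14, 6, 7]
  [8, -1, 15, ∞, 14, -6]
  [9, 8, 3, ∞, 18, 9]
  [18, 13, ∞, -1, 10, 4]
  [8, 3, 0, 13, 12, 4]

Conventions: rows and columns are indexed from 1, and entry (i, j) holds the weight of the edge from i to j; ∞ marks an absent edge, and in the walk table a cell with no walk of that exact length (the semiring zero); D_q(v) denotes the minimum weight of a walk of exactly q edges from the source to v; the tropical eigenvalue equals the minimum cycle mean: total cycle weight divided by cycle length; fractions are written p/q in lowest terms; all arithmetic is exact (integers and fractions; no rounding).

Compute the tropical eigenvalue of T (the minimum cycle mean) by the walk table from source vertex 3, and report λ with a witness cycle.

q=0: [∞, ∞, 0, ∞, ∞, ∞]
q=1: [8, -1, 15, ∞, 14, -6]
q=2: [2, -3, -10, 7, 5, -2]
q=3: [-2, -11, -12, 4, 3, -16]
q=4: [-8, -13, -20, -3, -5, -18]
q=5: [-12, -21, -22, -6, -7, -26]
q=6: [-18, -23, -30, -13, -15, -28]
Optimal cycle mean attained by: cycle 2->3->2, total (-9) + (-1), length 2.
Answer: λ = -5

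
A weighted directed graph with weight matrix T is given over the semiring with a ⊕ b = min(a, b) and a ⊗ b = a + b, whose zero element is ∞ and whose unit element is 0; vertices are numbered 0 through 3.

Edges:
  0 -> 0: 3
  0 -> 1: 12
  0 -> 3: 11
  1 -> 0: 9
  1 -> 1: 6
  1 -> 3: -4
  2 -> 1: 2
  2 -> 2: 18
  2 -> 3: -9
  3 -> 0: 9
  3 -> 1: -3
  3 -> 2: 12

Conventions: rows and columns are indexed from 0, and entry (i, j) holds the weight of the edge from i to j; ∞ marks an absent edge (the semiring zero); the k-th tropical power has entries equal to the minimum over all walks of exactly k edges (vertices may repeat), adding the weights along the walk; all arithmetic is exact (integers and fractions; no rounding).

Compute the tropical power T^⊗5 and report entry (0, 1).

T^⊗2:
  [6, 8, 23, 8]
  [5, -7, 8, 2]
  [0, -12, 3, -2]
  [6, 3, 30, -7]
T^⊗3:
  [9, 5, 20, 4]
  [2, -1, 14, -11]
  [-3, -6, 10, -16]
  [2, -10, 5, -1]
T^⊗4:
  [12, 1, 16, 1]
  [-2, -14, 1, -5]
  [-7, -19, -4, -10]
  [-1, -4, 11, -14]
T^⊗5:
  [10, -2, 13, -3]
  [-5, -8, 7, -18]
  [-10, -13, 2, -23]
  [-5, -17, -2, -8]
Key observation: the optimum is the walk 0->1->3->1->3->1, with weight 12 + (-4) + (-3) + (-4) + (-3) = -2.
Optimal value attained by: walk 0->1->3->1->3->1.
Answer: (T^⊗5)[0][1] = -2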